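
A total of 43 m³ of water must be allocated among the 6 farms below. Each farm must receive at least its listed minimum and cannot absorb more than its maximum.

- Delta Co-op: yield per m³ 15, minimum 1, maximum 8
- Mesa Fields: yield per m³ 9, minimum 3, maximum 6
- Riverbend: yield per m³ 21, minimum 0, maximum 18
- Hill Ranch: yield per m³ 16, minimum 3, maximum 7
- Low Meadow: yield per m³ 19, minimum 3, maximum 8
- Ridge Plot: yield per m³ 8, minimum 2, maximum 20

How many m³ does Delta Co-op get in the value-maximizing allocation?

5

Meeting every minimum uses 1+3+0+3+3+2 = 12 m³, leaving 31.
Highest yield per m³ first: Riverbend 21 > Low Meadow 19 > Hill Ranch 16 > Delta Co-op 15 > Mesa Fields 9 > Ridge Plot 8.
Give Riverbend 18 more to hit its cap of 18 ; 13 left.
Low Meadow: +5 to 8 (cap) ; 8 left.
Hill Ranch takes 4 more to reach its cap of 7 ; 4 left.
Delta Co-op has room for 7 more but only 4 remain, so it gets 5.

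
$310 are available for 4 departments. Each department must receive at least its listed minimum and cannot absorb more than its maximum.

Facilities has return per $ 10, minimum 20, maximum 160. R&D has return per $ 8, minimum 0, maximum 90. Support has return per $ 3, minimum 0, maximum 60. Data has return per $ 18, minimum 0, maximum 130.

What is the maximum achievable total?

Meeting every minimum uses 20+0+0+0 = 20 $, leaving 290.
Order the departments by return per $: Data 18 > Facilities 10 > R&D 8 > Support 3.
Data: +130 to 130 (cap) — 160 left.
Facilities takes 140 more to reach its cap of 160 — 20 left.
R&D: +20 (room for 90) → 20. Pool exhausted.
Total = 10×160 + 8×20 + 18×130 = 4100.

4100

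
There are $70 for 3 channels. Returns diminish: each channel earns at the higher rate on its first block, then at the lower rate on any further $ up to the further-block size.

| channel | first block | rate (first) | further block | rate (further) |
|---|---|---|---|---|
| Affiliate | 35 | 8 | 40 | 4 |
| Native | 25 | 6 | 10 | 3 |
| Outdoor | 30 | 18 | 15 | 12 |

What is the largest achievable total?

Order all 6 blocks by rate: Outdoor/tier1 18 > Outdoor/tier2 12 > Affiliate/tier1 8 > Native/tier1 6 > Affiliate/tier2 4 > Native/tier2 3.
Fill Outdoor tier1 block (30 at 18) — 40 left.
Outdoor tier2 at 12: fill all 15 — 25 left.
Affiliate tier1 at 8: only 25 left, fill 25.
Total = 18×30 + 12×15 + 8×25 = 920.

920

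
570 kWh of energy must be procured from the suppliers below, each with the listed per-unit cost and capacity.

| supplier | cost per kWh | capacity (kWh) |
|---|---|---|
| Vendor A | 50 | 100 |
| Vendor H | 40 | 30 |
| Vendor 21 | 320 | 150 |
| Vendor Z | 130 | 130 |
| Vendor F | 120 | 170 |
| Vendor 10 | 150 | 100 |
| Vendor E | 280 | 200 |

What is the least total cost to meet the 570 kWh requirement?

69700

Cheapest first:
Vendor H at 40: take all 30 kWh — 540 still needed.
Vendor A at 50: take all 100 kWh — 440 still needed.
Vendor F at 120: take all 170 kWh — 270 still needed.
Take 130 from Vendor Z at 130 — need 140 more.
Vendor 10 (150): use full 100 — 40 kWh to go.
Vendor E (280): take the remaining 40 — done.
Vendor 21: unused.
Cost = 30×40 + 100×50 + 170×120 + 130×130 + 100×150 + 40×280 = 69700.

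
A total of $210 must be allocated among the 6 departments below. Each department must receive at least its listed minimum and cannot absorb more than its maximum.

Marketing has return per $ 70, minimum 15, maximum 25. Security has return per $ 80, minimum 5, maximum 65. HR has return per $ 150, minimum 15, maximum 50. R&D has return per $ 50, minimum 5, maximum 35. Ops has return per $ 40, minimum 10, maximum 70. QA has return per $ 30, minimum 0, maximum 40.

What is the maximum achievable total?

17600

Meeting every minimum uses 15+5+15+5+10+0 = 50 $, leaving 160.
Rank by return per $: HR 150 > Security 80 > Marketing 70 > R&D 50 > Ops 40 > QA 30.
HR takes 35 more to reach its cap of 50 → 125 left.
Security takes 60 more to reach its cap of 65 → 65 left.
Give Marketing 10 more to hit its cap of 25 → 55 left.
Give R&D 30 more to hit its cap of 35 → 25 left.
Only 25 left; Ops takes them to reach 35.
Total = 70×25 + 80×65 + 150×50 + 50×35 + 40×35 = 17600.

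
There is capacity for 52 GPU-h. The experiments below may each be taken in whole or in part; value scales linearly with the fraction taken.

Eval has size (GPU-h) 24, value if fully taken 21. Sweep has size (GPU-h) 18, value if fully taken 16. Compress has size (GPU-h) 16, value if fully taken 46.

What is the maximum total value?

77.75

Best value per unit of size first: Compress 46/16≈2.88, Sweep 16/18≈0.889, Eval 21/24≈0.875.
All 16 GPU-h of Compress fit (value 46) ; 36 remain.
Take all of Sweep (18 GPU-h, value 16) ; 18 GPU-h left.
18 GPU-h left: a 18/24 share of Eval gives 21×18/24 = 15.75.
Total value = 77.75.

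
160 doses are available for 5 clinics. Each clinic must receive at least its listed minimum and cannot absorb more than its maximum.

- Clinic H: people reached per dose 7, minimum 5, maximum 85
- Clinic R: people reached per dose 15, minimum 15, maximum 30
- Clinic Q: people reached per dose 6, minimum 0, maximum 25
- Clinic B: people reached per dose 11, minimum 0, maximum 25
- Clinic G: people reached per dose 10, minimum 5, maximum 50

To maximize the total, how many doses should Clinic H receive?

Meeting every minimum uses 5+15+0+0+5 = 25 doses, leaving 135.
Order the clinics by people reached per dose: Clinic R 15 > Clinic B 11 > Clinic G 10 > Clinic H 7 > Clinic Q 6.
Give Clinic R 15 more to hit its cap of 30 → 120 left.
Give Clinic B 25 more to hit its cap of 25 → 95 left.
Clinic G takes 45 more to reach its cap of 50 → 50 left.
Clinic H has room for 80 more but only 50 remain, so it gets 55.

55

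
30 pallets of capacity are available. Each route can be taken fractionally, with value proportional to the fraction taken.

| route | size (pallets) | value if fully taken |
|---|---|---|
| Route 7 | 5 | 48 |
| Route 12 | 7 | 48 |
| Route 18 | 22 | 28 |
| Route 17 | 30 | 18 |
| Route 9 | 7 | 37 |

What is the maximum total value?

147

Rank by value-to-size ratio: Route 7 48/5≈9.6, Route 12 48/7≈6.86, Route 9 37/7≈5.29, Route 18 28/22≈1.27, Route 17 18/30≈0.6.
Take all of Route 7 (5 pallets, value 48) ; 25 pallets left.
Take all of Route 12 (7 pallets, value 48) ; 18 pallets left.
Take all of Route 9 (7 pallets, value 37) ; 11 pallets left.
Only 11 pallets remain; take 11/22 of Route 18 for value 28×11/22 = 14.
Total value = 147.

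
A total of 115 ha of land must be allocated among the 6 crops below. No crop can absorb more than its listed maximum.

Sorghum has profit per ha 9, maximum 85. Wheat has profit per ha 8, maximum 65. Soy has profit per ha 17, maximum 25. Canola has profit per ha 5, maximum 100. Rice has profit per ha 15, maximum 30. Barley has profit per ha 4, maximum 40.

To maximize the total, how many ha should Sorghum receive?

Highest profit per ha first: Soy 17 > Rice 15 > Sorghum 9 > Wheat 8 > Canola 5 > Barley 4.
Give Soy 25 to hit its cap of 25 → 90 left.
Rice takes 30 to reach its cap of 30 → 60 left.
Sorghum: +60 (room for 85) → 60. Pool exhausted.

60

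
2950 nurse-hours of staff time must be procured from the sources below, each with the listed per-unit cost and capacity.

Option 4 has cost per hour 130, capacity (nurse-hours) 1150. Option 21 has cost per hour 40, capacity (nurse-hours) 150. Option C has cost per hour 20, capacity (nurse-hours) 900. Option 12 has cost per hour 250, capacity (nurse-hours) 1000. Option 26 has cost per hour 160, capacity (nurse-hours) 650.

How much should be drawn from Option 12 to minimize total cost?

Use sources in increasing cost order.
Option C (20): use full 900 ; 2050 nurse-hours to go.
Option 21 (40): use full 150 ; 1900 nurse-hours to go.
Option 4 (130): use full 1150 ; 750 nurse-hours to go.
Option 26 at 160: take all 650 nurse-hours ; 100 still needed.
Option 12 (250): take the remaining 100 ; done.

100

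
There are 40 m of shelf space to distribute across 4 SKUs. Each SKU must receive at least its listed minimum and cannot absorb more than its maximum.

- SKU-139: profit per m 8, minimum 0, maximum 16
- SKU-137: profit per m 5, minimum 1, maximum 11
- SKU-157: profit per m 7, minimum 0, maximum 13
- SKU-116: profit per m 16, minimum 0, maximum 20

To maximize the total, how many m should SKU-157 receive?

3

Meeting every minimum uses 0+1+0+0 = 1 m, leaving 39.
Order the SKUs by profit per m: SKU-116 16 > SKU-139 8 > SKU-157 7 > SKU-137 5.
SKU-116 takes 20 more to reach its cap of 20 → 19 left.
SKU-139: +16 to 16 (cap) → 3 left.
SKU-157: +3 (room for 13) → 3. Pool exhausted.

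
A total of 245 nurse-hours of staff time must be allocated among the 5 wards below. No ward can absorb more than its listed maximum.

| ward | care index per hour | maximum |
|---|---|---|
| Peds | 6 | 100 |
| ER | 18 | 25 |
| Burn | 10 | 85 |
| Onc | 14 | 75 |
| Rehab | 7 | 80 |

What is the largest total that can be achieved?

Order the wards by care index per hour: ER 18 > Onc 14 > Burn 10 > Rehab 7 > Peds 6.
ER: +25 to 25 (cap) ; 220 left.
Onc takes 75 to reach its cap of 75 ; 145 left.
Burn takes 85 to reach its cap of 85 ; 60 left.
Rehab has room for 80 but only 60 remain, so it gets 60.
Total = 18×25 + 10×85 + 14×75 + 7×60 = 2770.

2770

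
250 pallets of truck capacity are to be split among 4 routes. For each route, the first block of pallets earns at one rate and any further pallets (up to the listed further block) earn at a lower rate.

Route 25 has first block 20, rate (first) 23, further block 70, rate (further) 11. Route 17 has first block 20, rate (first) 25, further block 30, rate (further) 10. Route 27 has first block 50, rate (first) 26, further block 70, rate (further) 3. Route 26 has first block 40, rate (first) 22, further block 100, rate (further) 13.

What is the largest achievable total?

4660

Order all 8 blocks by rate: Route 27/T1 26 > Route 17/T1 25 > Route 25/T1 23 > Route 26/T1 22 > Route 26/T2 13 > Route 25/T2 11 > Route 17/T2 10 > Route 27/T2 3.
Route 27 T1 at 26: fill all 50 → 200 left.
Fill Route 17 T1 block (20 at 25) → 180 left.
Route 25/T1 (23): +20 → 160 left.
Fill Route 26 T1 block (40 at 22) → 120 left.
Route 26/T2 (13): +100 → 20 left.
Route 25 T2 at 11: only 20 left, fill 20.
Total = 26×50 + 25×20 + 23×20 + 22×40 + 13×100 + 11×20 = 4660.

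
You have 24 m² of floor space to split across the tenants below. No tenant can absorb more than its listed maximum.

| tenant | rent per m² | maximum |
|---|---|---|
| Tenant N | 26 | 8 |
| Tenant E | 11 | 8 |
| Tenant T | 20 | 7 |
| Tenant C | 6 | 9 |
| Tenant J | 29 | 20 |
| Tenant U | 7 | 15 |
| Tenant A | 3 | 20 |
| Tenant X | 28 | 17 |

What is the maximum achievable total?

Highest rent per m² first: Tenant J 29 > Tenant X 28 > Tenant N 26 > Tenant T 20 > Tenant E 11 > Tenant U 7 > Tenant C 6 > Tenant A 3.
Tenant J takes 20 to reach its cap of 20 → 4 left.
Only 4 left; Tenant X takes them to reach 4.
Total = 29×20 + 28×4 = 692.

692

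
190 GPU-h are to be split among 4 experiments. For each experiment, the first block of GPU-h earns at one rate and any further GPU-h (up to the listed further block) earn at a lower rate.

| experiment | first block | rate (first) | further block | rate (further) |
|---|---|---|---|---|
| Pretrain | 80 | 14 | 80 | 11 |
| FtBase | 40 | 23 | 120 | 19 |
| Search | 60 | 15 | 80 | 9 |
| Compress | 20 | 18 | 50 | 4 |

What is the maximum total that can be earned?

3710

Rank every tier by rate: FtBase/T1 23 > FtBase/T2 19 > Compress/T1 18 > Search/T1 15 > Pretrain/T1 14 > Pretrain/T2 11 > Search/T2 9 > Compress/T2 4.
FtBase T1 at 23: fill all 40 ; 150 left.
Fill FtBase T2 block (120 at 19) ; 30 left.
Compress T1 at 18: fill all 20 ; 10 left.
10 remain; put them into Search T1 at 15.
Total = 23×40 + 19×120 + 18×20 + 15×10 = 3710.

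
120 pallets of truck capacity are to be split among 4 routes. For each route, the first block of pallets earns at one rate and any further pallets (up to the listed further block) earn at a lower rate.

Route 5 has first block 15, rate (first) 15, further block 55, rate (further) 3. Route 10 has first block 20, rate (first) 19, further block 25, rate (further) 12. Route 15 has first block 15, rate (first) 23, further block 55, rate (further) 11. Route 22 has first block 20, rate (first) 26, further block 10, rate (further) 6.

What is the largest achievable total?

2045

Treat each block as its own option and order by rate: Route 22/tier1 26 > Route 15/tier1 23 > Route 10/tier1 19 > Route 5/tier1 15 > Route 10/tier2 12 > Route 15/tier2 11 > Route 22/tier2 6 > Route 5/tier2 3.
Fill Route 22 tier1 block (20 at 26) ; 100 left.
Route 15/tier1 (23): +15 ; 85 left.
Route 10/tier1 (19): +20 ; 65 left.
Route 5/tier1 (15): +15 ; 50 left.
Route 10 tier2 at 12: fill all 25 ; 25 left.
Route 15/tier2: +25 of 55 at 11; pool empty.
Total = 26×20 + 23×15 + 19×20 + 15×15 + 12×25 + 11×25 = 2045.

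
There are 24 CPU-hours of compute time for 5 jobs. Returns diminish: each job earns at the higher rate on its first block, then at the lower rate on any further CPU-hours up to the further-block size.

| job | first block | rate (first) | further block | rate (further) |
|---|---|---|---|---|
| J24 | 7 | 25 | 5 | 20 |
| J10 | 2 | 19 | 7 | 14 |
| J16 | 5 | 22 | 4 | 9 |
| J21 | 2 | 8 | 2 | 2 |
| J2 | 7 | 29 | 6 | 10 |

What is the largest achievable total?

588

Treat each block as its own option and order by rate: J2/first 29 > J24/first 25 > J16/first 22 > J24/second 20 > J10/first 19 > J10/second 14 > J2/second 10 > J16/second 9 > J21/first 8 > J21/second 2.
Fill J2 first block (7 at 29) ; 17 left.
J24 first at 25: fill all 7 ; 10 left.
J16/first (22): +5 ; 5 left.
J24/second (20): +5 ; 0 left.
Total = 29×7 + 25×7 + 22×5 + 20×5 = 588.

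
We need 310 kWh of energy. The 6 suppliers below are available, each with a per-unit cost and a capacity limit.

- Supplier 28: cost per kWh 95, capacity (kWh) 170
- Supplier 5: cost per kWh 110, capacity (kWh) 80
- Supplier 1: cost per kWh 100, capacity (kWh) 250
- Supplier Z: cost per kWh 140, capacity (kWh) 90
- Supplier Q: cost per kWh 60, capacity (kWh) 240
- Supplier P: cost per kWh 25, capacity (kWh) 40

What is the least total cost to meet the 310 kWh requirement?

Cheapest first:
Supplier P (25): use full 40 → 270 kWh to go.
Supplier Q (60): use full 240 → 30 kWh to go.
Supplier 28 (95): take the remaining 30 → done.
Supplier 1, Supplier 5, Supplier Z: unused.
Cost = 40×25 + 240×60 + 30×95 = 18250.

18250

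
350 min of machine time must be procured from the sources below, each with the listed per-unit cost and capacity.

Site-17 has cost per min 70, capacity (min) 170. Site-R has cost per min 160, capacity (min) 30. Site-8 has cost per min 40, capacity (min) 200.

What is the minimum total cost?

18500

Cheapest first:
Site-8 (40): use full 200 — 150 min to go.
Take 150 from Site-17 at 70 to finish.
Site-R: unused.
Cost = 200×40 + 150×70 = 18500.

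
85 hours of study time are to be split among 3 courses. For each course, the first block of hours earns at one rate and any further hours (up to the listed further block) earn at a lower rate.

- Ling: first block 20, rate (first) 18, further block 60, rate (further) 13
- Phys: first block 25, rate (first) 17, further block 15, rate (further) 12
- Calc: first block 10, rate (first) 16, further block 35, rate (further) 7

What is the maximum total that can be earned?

Order all 6 blocks by rate: Ling/tier1 18 > Phys/tier1 17 > Calc/tier1 16 > Ling/tier2 13 > Phys/tier2 12 > Calc/tier2 7.
Ling tier1 at 18: fill all 20 ; 65 left.
Fill Phys tier1 block (25 at 17) ; 40 left.
Fill Calc tier1 block (10 at 16) ; 30 left.
Ling/tier2: +30 of 60 at 13; pool empty.
Total = 18×20 + 17×25 + 16×10 + 13×30 = 1335.

1335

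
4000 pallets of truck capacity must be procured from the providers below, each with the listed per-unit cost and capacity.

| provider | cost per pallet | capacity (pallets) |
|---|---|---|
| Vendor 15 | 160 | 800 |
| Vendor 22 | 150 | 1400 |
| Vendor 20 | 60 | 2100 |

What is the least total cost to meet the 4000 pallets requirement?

Fill from the cheapest provider first.
Take 2100 from Vendor 20 at 60 ; need 1900 more.
Take 1400 from Vendor 22 at 150 ; need 500 more.
Vendor 15 (160): take the remaining 500 ; done.
Cost = 2100×60 + 1400×150 + 500×160 = 416000.

416000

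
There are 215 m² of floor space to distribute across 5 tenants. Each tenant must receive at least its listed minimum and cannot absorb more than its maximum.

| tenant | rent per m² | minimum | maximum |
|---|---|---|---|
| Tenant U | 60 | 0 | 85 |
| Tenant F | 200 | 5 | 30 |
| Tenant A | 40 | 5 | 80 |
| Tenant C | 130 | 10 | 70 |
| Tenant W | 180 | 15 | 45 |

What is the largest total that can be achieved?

27300

Meeting every minimum uses 0+5+5+10+15 = 35 m², leaving 180.
Rank by rent per m²: Tenant F 200 > Tenant W 180 > Tenant C 130 > Tenant U 60 > Tenant A 40.
Tenant F takes 25 more to reach its cap of 30 → 155 left.
Tenant W takes 30 more to reach its cap of 45 → 125 left.
Tenant C: +60 to 70 (cap) → 65 left.
Tenant U: +65 (room for 85) → 65. Pool exhausted.
Total = 60×65 + 200×30 + 40×5 + 130×70 + 180×45 = 27300.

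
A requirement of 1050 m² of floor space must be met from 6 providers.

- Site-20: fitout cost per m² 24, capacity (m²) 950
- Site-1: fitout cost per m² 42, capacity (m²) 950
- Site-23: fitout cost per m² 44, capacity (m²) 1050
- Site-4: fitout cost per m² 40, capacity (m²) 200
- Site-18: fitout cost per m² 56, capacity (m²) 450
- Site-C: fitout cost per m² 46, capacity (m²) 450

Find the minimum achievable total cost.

26800

Cheapest first:
Site-20 (24): use full 950 ; 100 m² to go.
Site-4 (40): take the remaining 100 ; done.
Site-1, Site-23, Site-C, Site-18: unused.
Cost = 950×24 + 100×40 = 26800.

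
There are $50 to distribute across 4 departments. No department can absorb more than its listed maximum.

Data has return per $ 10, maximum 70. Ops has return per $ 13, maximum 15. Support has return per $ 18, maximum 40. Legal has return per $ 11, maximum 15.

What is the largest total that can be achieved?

850

Highest return per $ first: Support 18 > Ops 13 > Legal 11 > Data 10.
Support: +40 to 40 (cap) — 10 left.
Ops: +10 (room for 15) → 10. Pool exhausted.
Total = 13×10 + 18×40 = 850.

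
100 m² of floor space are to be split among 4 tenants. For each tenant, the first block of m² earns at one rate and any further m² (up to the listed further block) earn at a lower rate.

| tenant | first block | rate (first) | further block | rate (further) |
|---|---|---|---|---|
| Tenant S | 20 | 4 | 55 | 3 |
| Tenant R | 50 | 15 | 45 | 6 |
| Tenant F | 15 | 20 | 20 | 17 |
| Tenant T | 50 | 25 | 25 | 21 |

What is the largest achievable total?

Order all 8 blocks by rate: Tenant T/first 25 > Tenant T/second 21 > Tenant F/first 20 > Tenant F/second 17 > Tenant R/first 15 > Tenant R/second 6 > Tenant S/first 4 > Tenant S/second 3.
Tenant T/first (25): +50 ; 50 left.
Tenant T second at 21: fill all 25 ; 25 left.
Tenant F/first (20): +15 ; 10 left.
Tenant F second at 17: only 10 left, fill 10.
Total = 25×50 + 21×25 + 20×15 + 17×10 = 2245.

2245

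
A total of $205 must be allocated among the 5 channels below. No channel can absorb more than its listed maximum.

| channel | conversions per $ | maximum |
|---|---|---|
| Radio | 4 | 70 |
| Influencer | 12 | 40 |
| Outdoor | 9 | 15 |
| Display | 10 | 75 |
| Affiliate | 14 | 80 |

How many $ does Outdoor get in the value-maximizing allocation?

Highest conversions per $ first: Affiliate 14 > Influencer 12 > Display 10 > Outdoor 9 > Radio 4.
Affiliate takes 80 to reach its cap of 80 → 125 left.
Give Influencer 40 to hit its cap of 40 → 85 left.
Give Display 75 to hit its cap of 75 → 10 left.
Outdoor has room for 15 but only 10 remain, so it gets 10.

10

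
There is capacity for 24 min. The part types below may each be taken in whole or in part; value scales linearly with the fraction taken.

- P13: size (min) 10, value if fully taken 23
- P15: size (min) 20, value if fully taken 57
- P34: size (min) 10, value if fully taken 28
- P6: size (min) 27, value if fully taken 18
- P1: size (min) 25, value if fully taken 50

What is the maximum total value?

Rank by value-to-size ratio: P15 57/20≈2.85, P34 28/10≈2.8, P13 23/10≈2.3, P1 50/25≈2, P6 18/27≈0.667.
Take all of P15 (20 min, value 57) ; 4 min left.
Only 4 min remain; take 4/10 of P34 for value 28×4/10 = 11.2.
Total value = 68.2.

68.2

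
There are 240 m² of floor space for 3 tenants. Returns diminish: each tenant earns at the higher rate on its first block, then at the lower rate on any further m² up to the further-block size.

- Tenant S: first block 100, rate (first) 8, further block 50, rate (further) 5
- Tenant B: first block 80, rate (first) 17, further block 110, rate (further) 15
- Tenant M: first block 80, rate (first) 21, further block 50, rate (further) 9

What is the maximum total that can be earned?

Treat each block as its own option and order by rate: Tenant M/T1 21 > Tenant B/T1 17 > Tenant B/T2 15 > Tenant M/T2 9 > Tenant S/T1 8 > Tenant S/T2 5.
Tenant M/T1 (21): +80 — 160 left.
Tenant B/T1 (17): +80 — 80 left.
Tenant B/T2: +80 of 110 at 15; pool empty.
Total = 21×80 + 17×80 + 15×80 = 4240.

4240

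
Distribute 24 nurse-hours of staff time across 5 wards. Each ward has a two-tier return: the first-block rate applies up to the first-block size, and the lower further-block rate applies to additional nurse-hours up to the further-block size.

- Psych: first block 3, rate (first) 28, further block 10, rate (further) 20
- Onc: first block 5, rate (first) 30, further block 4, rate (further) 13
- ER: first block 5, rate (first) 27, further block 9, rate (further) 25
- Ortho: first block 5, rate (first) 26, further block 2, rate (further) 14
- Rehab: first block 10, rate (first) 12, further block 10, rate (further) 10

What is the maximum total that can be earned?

649

Treat each block as its own option and order by rate: Onc/tier1 30 > Psych/tier1 28 > ER/tier1 27 > Ortho/tier1 26 > ER/tier2 25 > Psych/tier2 20 > Ortho/tier2 14 > Onc/tier2 13 > Rehab/tier1 12 > Rehab/tier2 10.
Onc tier1 at 30: fill all 5 → 19 left.
Psych tier1 at 28: fill all 3 → 16 left.
Fill ER tier1 block (5 at 27) → 11 left.
Ortho/tier1 (26): +5 → 6 left.
ER/tier2: +6 of 9 at 25; pool empty.
Total = 30×5 + 28×3 + 27×5 + 26×5 + 25×6 = 649.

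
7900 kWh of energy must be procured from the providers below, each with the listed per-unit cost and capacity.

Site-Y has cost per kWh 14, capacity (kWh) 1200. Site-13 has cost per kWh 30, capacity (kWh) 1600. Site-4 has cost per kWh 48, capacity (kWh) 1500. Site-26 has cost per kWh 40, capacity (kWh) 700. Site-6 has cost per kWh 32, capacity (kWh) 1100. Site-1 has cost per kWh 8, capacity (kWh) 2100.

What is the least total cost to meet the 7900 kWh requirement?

Cheapest first:
Site-1 (8): use full 2100 → 5800 kWh to go.
Site-Y at 14: take all 1200 kWh → 4600 still needed.
Site-13 at 30: take all 1600 kWh → 3000 still needed.
Take 1100 from Site-6 at 32 → need 1900 more.
Take 700 from Site-26 at 40 → need 1200 more.
Site-4 at 48: take 1200 of its 1500 → requirement met.
Cost = 2100×8 + 1200×14 + 1600×30 + 1100×32 + 700×40 + 1200×48 = 202400.

202400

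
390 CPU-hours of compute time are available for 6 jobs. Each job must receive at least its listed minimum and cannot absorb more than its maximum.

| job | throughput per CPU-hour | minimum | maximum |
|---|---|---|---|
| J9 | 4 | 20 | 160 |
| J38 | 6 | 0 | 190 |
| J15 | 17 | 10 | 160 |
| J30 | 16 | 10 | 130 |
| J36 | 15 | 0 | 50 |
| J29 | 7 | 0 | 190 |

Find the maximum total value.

Meeting every minimum uses 20+0+10+10+0+0 = 40 CPU-hours, leaving 350.
Order the jobs by throughput per CPU-hour: J15 17 > J30 16 > J36 15 > J29 7 > J38 6 > J9 4.
Give J15 150 more to hit its cap of 160 — 200 left.
J30: +120 to 130 (cap) — 80 left.
J36: +50 to 50 (cap) — 30 left.
J29 has room for 190 more but only 30 remain, so it gets 30.
Total = 4×20 + 17×160 + 16×130 + 15×50 + 7×30 = 5840.

5840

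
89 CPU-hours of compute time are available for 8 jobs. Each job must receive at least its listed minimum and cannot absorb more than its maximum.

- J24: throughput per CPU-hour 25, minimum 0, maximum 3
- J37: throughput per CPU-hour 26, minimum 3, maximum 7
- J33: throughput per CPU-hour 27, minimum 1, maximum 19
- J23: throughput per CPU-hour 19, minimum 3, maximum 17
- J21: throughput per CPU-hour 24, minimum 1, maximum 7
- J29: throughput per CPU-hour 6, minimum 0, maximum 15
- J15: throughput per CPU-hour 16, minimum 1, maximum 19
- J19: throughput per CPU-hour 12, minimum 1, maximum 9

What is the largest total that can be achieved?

1721

Meeting every minimum uses 0+3+1+3+1+0+1+1 = 10 CPU-hours, leaving 79.
Rank by throughput per CPU-hour: J33 27 > J37 26 > J24 25 > J21 24 > J23 19 > J15 16 > J19 12 > J29 6.
J33: +18 to 19 (cap) ; 61 left.
Give J37 4 more to hit its cap of 7 ; 57 left.
Give J24 3 more to hit its cap of 3 ; 54 left.
J21 takes 6 more to reach its cap of 7 ; 48 left.
J23 takes 14 more to reach its cap of 17 ; 34 left.
Give J15 18 more to hit its cap of 19 ; 16 left.
Give J19 8 more to hit its cap of 9 ; 8 left.
J29 has room for 15 more but only 8 remain, so it gets 8.
Total = 25×3 + 26×7 + 27×19 + 19×17 + 24×7 + 6×8 + 16×19 + 12×9 = 1721.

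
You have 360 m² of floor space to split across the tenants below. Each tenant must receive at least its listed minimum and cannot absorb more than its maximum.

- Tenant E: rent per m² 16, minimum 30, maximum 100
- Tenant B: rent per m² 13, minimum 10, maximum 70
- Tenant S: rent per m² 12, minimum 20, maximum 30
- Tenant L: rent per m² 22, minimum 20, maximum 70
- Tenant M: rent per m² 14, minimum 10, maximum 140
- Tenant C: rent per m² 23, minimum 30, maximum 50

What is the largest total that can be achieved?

Meeting every minimum uses 30+10+20+20+10+30 = 120 m², leaving 240.
Highest rent per m² first: Tenant C 23 > Tenant L 22 > Tenant E 16 > Tenant M 14 > Tenant B 13 > Tenant S 12.
Tenant C: +20 to 50 (cap) ; 220 left.
Tenant L takes 50 more to reach its cap of 70 ; 170 left.
Give Tenant E 70 more to hit its cap of 100 ; 100 left.
Only 100 left; Tenant M takes them to reach 110.
Total = 16×100 + 13×10 + 12×20 + 22×70 + 14×110 + 23×50 = 6200.

6200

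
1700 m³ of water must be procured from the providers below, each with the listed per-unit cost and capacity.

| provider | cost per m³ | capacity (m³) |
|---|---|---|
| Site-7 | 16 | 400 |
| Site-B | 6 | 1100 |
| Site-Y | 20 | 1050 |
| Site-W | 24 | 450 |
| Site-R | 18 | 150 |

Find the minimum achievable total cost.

Fill from the cheapest provider first.
Site-B (6): use full 1100 — 600 m³ to go.
Site-7 at 16: take all 400 m³ — 200 still needed.
Take 150 from Site-R at 18 — need 50 more.
Take 50 from Site-Y at 20 to finish.
Site-W: unused.
Cost = 1100×6 + 400×16 + 150×18 + 50×20 = 16700.

16700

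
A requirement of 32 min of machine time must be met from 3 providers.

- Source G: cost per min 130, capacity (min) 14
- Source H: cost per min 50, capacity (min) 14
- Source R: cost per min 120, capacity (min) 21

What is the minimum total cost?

2860

Cheapest first:
Source H (50): use full 14 ; 18 min to go.
Source R at 120: take 18 of its 21 ; requirement met.
Source G: unused.
Cost = 14×50 + 18×120 = 2860.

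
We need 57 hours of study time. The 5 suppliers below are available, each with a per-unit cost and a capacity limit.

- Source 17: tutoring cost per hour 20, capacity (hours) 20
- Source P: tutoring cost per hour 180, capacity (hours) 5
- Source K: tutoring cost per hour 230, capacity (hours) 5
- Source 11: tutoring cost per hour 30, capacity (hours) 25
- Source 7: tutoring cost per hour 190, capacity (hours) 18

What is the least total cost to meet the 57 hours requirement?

3380

Use suppliers in increasing cost order.
Source 17 at 20: take all 20 hours ; 37 still needed.
Take 25 from Source 11 at 30 ; need 12 more.
Source P at 180: take all 5 hours ; 7 still needed.
Source 7 at 190: take 7 of its 18 ; requirement met.
Source K: unused.
Cost = 20×20 + 25×30 + 5×180 + 7×190 = 3380.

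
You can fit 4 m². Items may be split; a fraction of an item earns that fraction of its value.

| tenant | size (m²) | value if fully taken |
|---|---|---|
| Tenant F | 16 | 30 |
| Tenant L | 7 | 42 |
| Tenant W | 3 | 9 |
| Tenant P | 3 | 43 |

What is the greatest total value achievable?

49

Rank by value-to-size ratio: Tenant P 43/3≈14.3, Tenant L 42/7≈6, Tenant W 9/3≈3, Tenant F 30/16≈1.88.
Tenant P: take in full, 3 m² for value 43 — 1 left.
Fill the last 1 m² with part of Tenant L: 1/7 of it earns 6.
Total value = 49.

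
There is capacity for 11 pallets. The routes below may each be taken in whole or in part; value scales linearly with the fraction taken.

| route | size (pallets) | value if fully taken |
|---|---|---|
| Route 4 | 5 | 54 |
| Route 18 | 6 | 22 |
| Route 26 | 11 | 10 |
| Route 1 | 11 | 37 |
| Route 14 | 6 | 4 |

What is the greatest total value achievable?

Sort by value density: Route 4 54/5≈10.8, Route 18 22/6≈3.67, Route 1 37/11≈3.36, Route 26 10/11≈0.909, Route 14 4/6≈0.667.
All 5 pallets of Route 4 fit (value 54) ; 6 remain.
All 6 pallets of Route 18 fit (value 22) ; 0 remain.
Total value = 76.

76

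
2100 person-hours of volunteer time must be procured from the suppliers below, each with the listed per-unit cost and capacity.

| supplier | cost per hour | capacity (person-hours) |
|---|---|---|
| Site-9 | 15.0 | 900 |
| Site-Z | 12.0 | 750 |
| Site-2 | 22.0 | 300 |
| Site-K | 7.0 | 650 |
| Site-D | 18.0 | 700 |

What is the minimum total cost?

24050

Cheapest first:
Site-K at 7.0: take all 650 person-hours — 1450 still needed.
Site-Z (12.0): use full 750 — 700 person-hours to go.
Take 700 from Site-9 at 15.0 to finish.
Site-D, Site-2: unused.
Cost = 650×7.0 + 750×12.0 + 700×15.0 = 24050.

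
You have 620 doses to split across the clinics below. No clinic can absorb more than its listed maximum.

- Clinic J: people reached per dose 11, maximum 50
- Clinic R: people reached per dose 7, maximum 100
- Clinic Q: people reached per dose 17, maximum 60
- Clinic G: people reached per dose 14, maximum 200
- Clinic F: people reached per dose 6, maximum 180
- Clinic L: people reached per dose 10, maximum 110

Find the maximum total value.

6770

Rank by people reached per dose: Clinic Q 17 > Clinic G 14 > Clinic J 11 > Clinic L 10 > Clinic R 7 > Clinic F 6.
Clinic Q: +60 to 60 (cap) ; 560 left.
Give Clinic G 200 to hit its cap of 200 ; 360 left.
Clinic J: +50 to 50 (cap) ; 310 left.
Clinic L takes 110 to reach its cap of 110 ; 200 left.
Give Clinic R 100 to hit its cap of 100 ; 100 left.
Clinic F: +100 (room for 180) → 100. Pool exhausted.
Total = 11×50 + 7×100 + 17×60 + 14×200 + 6×100 + 10×110 = 6770.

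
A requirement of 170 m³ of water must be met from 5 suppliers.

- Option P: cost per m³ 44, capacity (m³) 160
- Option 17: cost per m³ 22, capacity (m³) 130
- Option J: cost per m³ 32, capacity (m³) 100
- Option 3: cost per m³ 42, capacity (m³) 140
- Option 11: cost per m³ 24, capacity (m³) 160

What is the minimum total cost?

Fill from the cheapest supplier first.
Option 17 at 22: take all 130 m³ → 40 still needed.
Take 40 from Option 11 at 24 to finish.
Option J, Option 3, Option P: unused.
Cost = 130×22 + 40×24 = 3820.

3820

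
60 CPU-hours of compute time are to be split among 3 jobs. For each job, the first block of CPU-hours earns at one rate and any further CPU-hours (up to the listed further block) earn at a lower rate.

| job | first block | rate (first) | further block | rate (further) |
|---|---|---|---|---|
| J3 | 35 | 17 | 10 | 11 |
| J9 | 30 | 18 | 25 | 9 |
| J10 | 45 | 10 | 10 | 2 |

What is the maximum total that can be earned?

Order all 6 blocks by rate: J9/tier1 18 > J3/tier1 17 > J3/tier2 11 > J10/tier1 10 > J9/tier2 9 > J10/tier2 2.
J9/tier1 (18): +30 → 30 left.
J3 tier1 at 17: only 30 left, fill 30.
Total = 18×30 + 17×30 = 1050.

1050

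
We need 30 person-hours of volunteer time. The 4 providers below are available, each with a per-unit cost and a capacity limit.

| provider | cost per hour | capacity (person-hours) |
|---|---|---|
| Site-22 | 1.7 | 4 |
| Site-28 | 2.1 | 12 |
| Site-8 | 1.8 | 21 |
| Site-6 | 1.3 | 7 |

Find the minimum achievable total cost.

Cheapest first:
Site-6 (1.3): use full 7 → 23 person-hours to go.
Take 4 from Site-22 at 1.7 → need 19 more.
Site-8 (1.8): take the remaining 19 → done.
Site-28: unused.
Cost = 7×1.3 + 4×1.7 + 19×1.8 = 50.1.

50.1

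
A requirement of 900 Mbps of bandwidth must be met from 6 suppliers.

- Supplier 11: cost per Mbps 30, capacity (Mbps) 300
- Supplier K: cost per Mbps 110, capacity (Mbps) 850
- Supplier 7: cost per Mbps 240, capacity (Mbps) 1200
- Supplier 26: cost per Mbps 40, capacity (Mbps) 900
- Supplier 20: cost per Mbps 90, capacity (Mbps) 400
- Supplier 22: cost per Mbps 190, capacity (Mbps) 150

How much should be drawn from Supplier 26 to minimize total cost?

Cheapest first:
Take 300 from Supplier 11 at 30 — need 600 more.
Supplier 26 (40): take the remaining 600 — done.
Supplier 20, Supplier K, Supplier 22, Supplier 7: unused.

600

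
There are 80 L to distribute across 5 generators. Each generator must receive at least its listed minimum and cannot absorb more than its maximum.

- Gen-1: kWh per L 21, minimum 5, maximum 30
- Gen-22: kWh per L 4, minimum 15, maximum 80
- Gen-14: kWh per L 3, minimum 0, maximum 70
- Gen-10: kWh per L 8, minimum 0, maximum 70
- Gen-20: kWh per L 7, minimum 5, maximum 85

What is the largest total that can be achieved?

Meeting every minimum uses 5+15+0+0+5 = 25 L, leaving 55.
Order the generators by kWh per L: Gen-1 21 > Gen-10 8 > Gen-20 7 > Gen-22 4 > Gen-14 3.
Give Gen-1 25 more to hit its cap of 30 → 30 left.
Only 30 left; Gen-10 takes them to reach 30.
Total = 21×30 + 4×15 + 8×30 + 7×5 = 965.

965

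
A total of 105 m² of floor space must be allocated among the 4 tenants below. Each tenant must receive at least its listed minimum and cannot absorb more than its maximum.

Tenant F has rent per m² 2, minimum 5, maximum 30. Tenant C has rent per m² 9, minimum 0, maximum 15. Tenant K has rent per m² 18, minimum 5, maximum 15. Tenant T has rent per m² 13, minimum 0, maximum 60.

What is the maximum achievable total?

Meeting every minimum uses 5+0+5+0 = 10 m², leaving 95.
Order the tenants by rent per m²: Tenant K 18 > Tenant T 13 > Tenant C 9 > Tenant F 2.
Tenant K takes 10 more to reach its cap of 15 ; 85 left.
Tenant T: +60 to 60 (cap) ; 25 left.
Tenant C takes 15 more to reach its cap of 15 ; 10 left.
Tenant F: +10 (room for 25) → 15. Pool exhausted.
Total = 2×15 + 9×15 + 18×15 + 13×60 = 1215.

1215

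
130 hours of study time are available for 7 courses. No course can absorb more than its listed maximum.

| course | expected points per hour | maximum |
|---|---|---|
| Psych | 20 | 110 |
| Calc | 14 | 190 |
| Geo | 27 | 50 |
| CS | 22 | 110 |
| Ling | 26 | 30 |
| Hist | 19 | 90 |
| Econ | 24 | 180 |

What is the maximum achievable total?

Rank by expected points per hour: Geo 27 > Ling 26 > Econ 24 > CS 22 > Psych 20 > Hist 19 > Calc 14.
Geo takes 50 to reach its cap of 50 — 80 left.
Ling: +30 to 30 (cap) — 50 left.
Econ has room for 180 but only 50 remain, so it gets 50.
Total = 27×50 + 26×30 + 24×50 = 3330.

3330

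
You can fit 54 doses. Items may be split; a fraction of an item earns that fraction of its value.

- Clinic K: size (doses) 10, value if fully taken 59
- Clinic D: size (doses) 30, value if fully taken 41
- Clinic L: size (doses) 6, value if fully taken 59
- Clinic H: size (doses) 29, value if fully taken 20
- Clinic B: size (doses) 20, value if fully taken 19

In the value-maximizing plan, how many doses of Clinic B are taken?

8

Rank by value-to-size ratio: Clinic L 59/6≈9.83, Clinic K 59/10≈5.9, Clinic D 41/30≈1.37, Clinic B 19/20≈0.95, Clinic H 20/29≈0.69.
Take all of Clinic L (6 doses, value 59) ; 48 doses left.
Clinic K: take in full, 10 doses for value 59 ; 38 left.
Clinic D: take in full, 30 doses for value 41 ; 8 left.
8 doses left: a 8/20 share of Clinic B gives 19×8/20 = 7.6.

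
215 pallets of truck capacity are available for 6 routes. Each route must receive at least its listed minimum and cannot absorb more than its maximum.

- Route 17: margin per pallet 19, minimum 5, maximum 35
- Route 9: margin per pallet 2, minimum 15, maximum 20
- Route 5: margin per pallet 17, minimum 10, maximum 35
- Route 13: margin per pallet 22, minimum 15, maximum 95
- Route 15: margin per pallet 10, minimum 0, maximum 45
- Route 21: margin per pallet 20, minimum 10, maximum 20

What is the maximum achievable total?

Meeting every minimum uses 5+15+10+15+0+10 = 55 pallets, leaving 160.
Highest margin per pallet first: Route 13 22 > Route 21 20 > Route 17 19 > Route 5 17 > Route 15 10 > Route 9 2.
Route 13 takes 80 more to reach its cap of 95 ; 80 left.
Give Route 21 10 more to hit its cap of 20 ; 70 left.
Route 17: +30 to 35 (cap) ; 40 left.
Give Route 5 25 more to hit its cap of 35 ; 15 left.
Route 15 has room for 45 more but only 15 remain, so it gets 15.
Total = 19×35 + 2×15 + 17×35 + 22×95 + 10×15 + 20×20 = 3930.

3930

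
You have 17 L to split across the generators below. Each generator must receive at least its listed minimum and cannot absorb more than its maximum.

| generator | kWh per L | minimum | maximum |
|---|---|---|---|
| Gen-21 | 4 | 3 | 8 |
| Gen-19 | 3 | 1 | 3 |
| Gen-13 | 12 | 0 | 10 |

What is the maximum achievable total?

147

Meeting every minimum uses 3+1+0 = 4 L, leaving 13.
Highest kWh per L first: Gen-13 12 > Gen-21 4 > Gen-19 3.
Gen-13 takes 10 more to reach its cap of 10 → 3 left.
Gen-21 has room for 5 more but only 3 remain, so it gets 6.
Total = 4×6 + 3×1 + 12×10 = 147.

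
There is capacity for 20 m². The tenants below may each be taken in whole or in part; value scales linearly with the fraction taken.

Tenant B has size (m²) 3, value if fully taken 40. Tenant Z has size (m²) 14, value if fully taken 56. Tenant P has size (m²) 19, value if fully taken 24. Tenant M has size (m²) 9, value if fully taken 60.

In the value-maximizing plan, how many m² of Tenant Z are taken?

Best value per unit of size first: Tenant B 40/3≈13.3, Tenant M 60/9≈6.67, Tenant Z 56/14≈4, Tenant P 24/19≈1.26.
Tenant B: take in full, 3 m² for value 40 → 17 left.
Tenant M: take in full, 9 m² for value 60 → 8 left.
Only 8 m² remain; take 8/14 of Tenant Z for value 56×8/14 = 32.

8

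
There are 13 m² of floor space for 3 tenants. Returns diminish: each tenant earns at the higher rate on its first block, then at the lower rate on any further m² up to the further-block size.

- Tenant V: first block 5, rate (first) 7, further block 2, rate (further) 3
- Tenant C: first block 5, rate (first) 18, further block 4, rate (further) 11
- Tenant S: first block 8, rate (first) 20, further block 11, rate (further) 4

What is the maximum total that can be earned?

250

Rank every tier by rate: Tenant S/T1 20 > Tenant C/T1 18 > Tenant C/T2 11 > Tenant V/T1 7 > Tenant S/T2 4 > Tenant V/T2 3.
Fill Tenant S T1 block (8 at 20) — 5 left.
Tenant C/T1 (18): +5 — 0 left.
Total = 20×8 + 18×5 = 250.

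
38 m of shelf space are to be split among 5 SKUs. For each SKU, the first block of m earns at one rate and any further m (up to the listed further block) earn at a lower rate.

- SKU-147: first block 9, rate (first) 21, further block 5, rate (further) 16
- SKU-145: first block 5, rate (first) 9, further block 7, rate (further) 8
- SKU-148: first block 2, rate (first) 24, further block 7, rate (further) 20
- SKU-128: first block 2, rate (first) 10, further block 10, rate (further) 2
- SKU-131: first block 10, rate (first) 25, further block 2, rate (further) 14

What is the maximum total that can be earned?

764

Order all 10 blocks by rate: SKU-131/T1 25 > SKU-148/T1 24 > SKU-147/T1 21 > SKU-148/T2 20 > SKU-147/T2 16 > SKU-131/T2 14 > SKU-128/T1 10 > SKU-145/T1 9 > SKU-145/T2 8 > SKU-128/T2 2.
Fill SKU-131 T1 block (10 at 25) ; 28 left.
SKU-148 T1 at 24: fill all 2 ; 26 left.
SKU-147 T1 at 21: fill all 9 ; 17 left.
SKU-148/T2 (20): +7 ; 10 left.
SKU-147 T2 at 16: fill all 5 ; 5 left.
Fill SKU-131 T2 block (2 at 14) ; 3 left.
SKU-128 T1 at 10: fill all 2 ; 1 left.
SKU-145/T1: +1 of 5 at 9; pool empty.
Total = 25×10 + 24×2 + 21×9 + 20×7 + 16×5 + 14×2 + 10×2 + 9×1 = 764.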